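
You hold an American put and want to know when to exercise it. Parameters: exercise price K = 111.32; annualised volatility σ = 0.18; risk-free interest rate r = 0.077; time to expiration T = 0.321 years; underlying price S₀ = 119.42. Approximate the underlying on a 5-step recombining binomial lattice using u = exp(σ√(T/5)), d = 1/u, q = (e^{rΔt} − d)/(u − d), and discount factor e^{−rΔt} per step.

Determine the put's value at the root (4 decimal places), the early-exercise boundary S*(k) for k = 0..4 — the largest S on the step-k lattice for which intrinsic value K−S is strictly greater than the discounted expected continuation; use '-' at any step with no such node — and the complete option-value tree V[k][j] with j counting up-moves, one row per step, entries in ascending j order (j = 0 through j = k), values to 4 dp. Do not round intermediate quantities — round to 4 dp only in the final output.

price = 1.1721
boundary = - - - 104.1490 99.5057
tree:
1.1721
2.2125 0.3069
4.0630 0.6747 0.0000
7.1710 1.4835 0.0000 0.0000
11.8143 3.2616 0.0000 0.0000 0.0000
16.2506 7.1710 0.0000 0.0000 0.0000 0.0000

params: Δt=0.06420 u=1.04666 d=0.95542 q=0.54291 e^(-rΔt)=0.99507
t_5 payoffs: 16.2506 7.1710 0.0000 0.0000 0.0000 0.0000
t_4: node(4,0) S=99.5057 payoff=11.8143 vs cont=11.2653 → 11.8143 [stop]  node(4,1) S=109.0090 payoff=2.3110 vs cont=3.2616 → 3.2616 [wait]  node(4,2) S=119.4200 payoff=0.0000 vs cont=0.0000 → 0.0000 [wait]  node(4,3) S=130.8253 payoff=0.0000 vs cont=0.0000 → 0.0000 [wait]  node(4,4) S=143.3198 payoff=0.0000 vs cont=0.0000 → 0.0000 [wait]  ⇒ S*(4)=99.5057
t_3: node(3,0) S=104.1490 payoff=7.1710 vs cont=7.1356 → 7.1710 [stop]  node(3,1) S=114.0958 payoff=0.0000 vs cont=1.4835 → 1.4835 [wait]  node(3,2) S=124.9926 payoff=0.0000 vs cont=0.0000 → 0.0000 [wait]  node(3,3) S=136.9301 payoff=0.0000 vs cont=0.0000 → 0.0000 [wait]  ⇒ S*(3)=104.1490
t_2: node(2,0) S=109.0090 payoff=2.3110 vs cont=4.0630 → 4.0630 [wait]  node(2,1) S=119.4200 payoff=0.0000 vs cont=0.6747 → 0.6747 [wait]  node(2,2) S=130.8253 payoff=0.0000 vs cont=0.0000 → 0.0000 [wait]  ⇒ S*(2)=-
t_1: node(1,0) S=114.0958 payoff=0.0000 vs cont=2.2125 → 2.2125 [wait]  node(1,1) S=124.9926 payoff=0.0000 vs cont=0.3069 → 0.3069 [wait]  ⇒ S*(1)=-
t_0: node(0,0) S=119.4200 payoff=0.0000 vs cont=1.1721 → 1.1721 [wait]  ⇒ S*(0)=-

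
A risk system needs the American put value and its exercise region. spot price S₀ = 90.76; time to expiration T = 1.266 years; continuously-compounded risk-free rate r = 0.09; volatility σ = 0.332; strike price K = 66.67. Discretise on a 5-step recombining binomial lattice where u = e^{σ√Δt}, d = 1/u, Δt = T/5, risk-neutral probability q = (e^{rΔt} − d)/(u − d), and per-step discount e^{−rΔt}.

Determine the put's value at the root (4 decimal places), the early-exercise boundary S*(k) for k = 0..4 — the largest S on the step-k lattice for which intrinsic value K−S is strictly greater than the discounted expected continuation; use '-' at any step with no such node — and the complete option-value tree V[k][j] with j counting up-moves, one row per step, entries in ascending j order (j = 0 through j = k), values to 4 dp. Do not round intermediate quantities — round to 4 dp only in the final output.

params: Δt=0.25320 u=1.18182 d=0.84615 q=0.52700 e^(-rΔt)=0.97747
t_5 payoffs: 27.3032 11.6860 0.0000 0.0000 0.0000 0.0000
t_4: node(4,0) S=46.5247 payoff=20.1453 vs cont=18.6432 → 20.1453 [stop]  node(4,1) S=64.9814 payoff=1.6886 vs cont=5.4030 → 5.4030 [wait]  node(4,2) S=90.7600 payoff=0.0000 vs cont=0.0000 → 0.0000 [wait]  node(4,3) S=126.7652 payoff=0.0000 vs cont=0.0000 → 0.0000 [wait]  node(4,4) S=177.0540 payoff=0.0000 vs cont=0.0000 → 0.0000 [wait]  ⇒ S*(4)=46.5247
t_3: node(3,0) S=54.9840 payoff=11.6860 vs cont=12.0973 → 12.0973 [wait]  node(3,1) S=76.7965 payoff=0.0000 vs cont=2.4980 → 2.4980 [wait]  node(3,2) S=107.2623 payoff=0.0000 vs cont=0.0000 → 0.0000 [wait]  node(3,3) S=149.8142 payoff=0.0000 vs cont=0.0000 → 0.0000 [wait]  ⇒ S*(3)=-
t_2: node(2,0) S=64.9814 payoff=1.6886 vs cont=6.8799 → 6.8799 [wait]  node(2,1) S=90.7600 payoff=0.0000 vs cont=1.1550 → 1.1550 [wait]  node(2,2) S=126.7652 payoff=0.0000 vs cont=0.0000 → 0.0000 [wait]  ⇒ S*(2)=-
t_1: node(1,0) S=76.7965 payoff=0.0000 vs cont=3.7758 → 3.7758 [wait]  node(1,1) S=107.2623 payoff=0.0000 vs cont=0.5340 → 0.5340 [wait]  ⇒ S*(1)=-
t_0: node(0,0) S=90.7600 payoff=0.0000 vs cont=2.0208 → 2.0208 [wait]  ⇒ S*(0)=-

price = 2.0208
boundary = - - - - 46.5247
tree:
2.0208
3.7758 0.5340
6.8799 1.1550 0.0000
12.0973 2.4980 0.0000 0.0000
20.1453 5.4030 0.0000 0.0000 0.0000
27.3032 11.6860 0.0000 0.0000 0.0000 0.0000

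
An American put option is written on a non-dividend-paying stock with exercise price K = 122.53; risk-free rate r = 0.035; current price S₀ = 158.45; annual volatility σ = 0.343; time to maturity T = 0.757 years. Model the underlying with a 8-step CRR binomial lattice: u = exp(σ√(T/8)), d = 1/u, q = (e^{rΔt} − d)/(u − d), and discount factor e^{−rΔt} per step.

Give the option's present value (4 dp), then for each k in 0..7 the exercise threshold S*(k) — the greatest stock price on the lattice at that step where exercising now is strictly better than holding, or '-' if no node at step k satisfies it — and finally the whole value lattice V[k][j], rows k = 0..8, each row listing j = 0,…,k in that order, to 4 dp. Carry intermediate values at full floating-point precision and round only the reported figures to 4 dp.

price = 3.7640
boundary = - - - - - 93.4928 84.1309 93.4928
tree:
3.7640
6.0031 1.4528
9.3568 2.5439 0.3239
14.1788 4.3882 0.6365 0.0000
20.7443 7.4234 1.2505 0.0000 0.0000
29.0372 12.2307 2.4568 0.0000 0.0000 0.0000
38.3991 19.4046 4.8271 0.0000 0.0000 0.0000 0.0000
46.8236 29.0372 9.4839 0.0000 0.0000 0.0000 0.0000 0.0000
54.4044 38.3991 18.6334 0.0000 0.0000 0.0000 0.0000 0.0000 0.0000

params: Δt=0.09463 u=1.11128 d=0.89986 q=0.48934 e^(-rΔt)=0.99669
t_8 payoffs: 54.4044 38.3991 18.6334 0.0000 0.0000 0.0000 0.0000 0.0000 0.0000
t_7: node(7,0) S=75.7064 payoff=46.8236 vs cont=46.4184 → 46.8236 [stop]  node(7,1) S=93.4928 payoff=29.0372 vs cont=28.6320 → 29.0372 [stop]  node(7,2) S=115.4580 payoff=7.0720 vs cont=9.4839 → 9.4839 [wait]  node(7,3) S=142.5836 payoff=0.0000 vs cont=0.0000 → 0.0000 [wait]  node(7,4) S=176.0820 payoff=0.0000 vs cont=0.0000 → 0.0000 [wait]  node(7,5) S=217.4506 payoff=0.0000 vs cont=0.0000 → 0.0000 [wait]  node(7,6) S=268.5382 payoff=0.0000 vs cont=0.0000 → 0.0000 [wait]  node(7,7) S=331.6284 payoff=0.0000 vs cont=0.0000 → 0.0000 [wait]  ⇒ S*(7)=93.4928
t_6: node(6,0) S=84.1309 payoff=38.3991 vs cont=37.9940 → 38.3991 [stop]  node(6,1) S=103.8966 payoff=18.6334 vs cont=19.4046 → 19.4046 [wait]  node(6,2) S=128.3059 payoff=0.0000 vs cont=4.8271 → 4.8271 [wait]  node(6,3) S=158.4500 payoff=0.0000 vs cont=0.0000 → 0.0000 [wait]  node(6,4) S=195.6761 payoff=0.0000 vs cont=0.0000 → 0.0000 [wait]  node(6,5) S=241.6481 payoff=0.0000 vs cont=0.0000 → 0.0000 [wait]  node(6,6) S=298.4207 payoff=0.0000 vs cont=0.0000 → 0.0000 [wait]  ⇒ S*(6)=84.1309
t_5: node(5,0) S=93.4928 payoff=29.0372 vs cont=29.0082 → 29.0372 [stop]  node(5,1) S=115.4580 payoff=7.0720 vs cont=12.2307 → 12.2307 [wait]  node(5,2) S=142.5836 payoff=0.0000 vs cont=2.4568 → 2.4568 [wait]  node(5,3) S=176.0820 payoff=0.0000 vs cont=0.0000 → 0.0000 [wait]  node(5,4) S=217.4506 payoff=0.0000 vs cont=0.0000 → 0.0000 [wait]  node(5,5) S=268.5382 payoff=0.0000 vs cont=0.0000 → 0.0000 [wait]  ⇒ S*(5)=93.4928
t_4: node(4,0) S=103.8966 payoff=18.6334 vs cont=20.7443 → 20.7443 [wait]  node(4,1) S=128.3059 payoff=0.0000 vs cont=7.4234 → 7.4234 [wait]  node(4,2) S=158.4500 payoff=0.0000 vs cont=1.2505 → 1.2505 [wait]  node(4,3) S=195.6761 payoff=0.0000 vs cont=0.0000 → 0.0000 [wait]  node(4,4) S=241.6481 payoff=0.0000 vs cont=0.0000 → 0.0000 [wait]  ⇒ S*(4)=-
t_3: node(3,0) S=115.4580 payoff=7.0720 vs cont=14.1788 → 14.1788 [wait]  node(3,1) S=142.5836 payoff=0.0000 vs cont=4.3882 → 4.3882 [wait]  node(3,2) S=176.0820 payoff=0.0000 vs cont=0.6365 → 0.6365 [wait]  node(3,3) S=217.4506 payoff=0.0000 vs cont=0.0000 → 0.0000 [wait]  ⇒ S*(3)=-
t_2: node(2,0) S=128.3059 payoff=0.0000 vs cont=9.3568 → 9.3568 [wait]  node(2,1) S=158.4500 payoff=0.0000 vs cont=2.5439 → 2.5439 [wait]  node(2,2) S=195.6761 payoff=0.0000 vs cont=0.3239 → 0.3239 [wait]  ⇒ S*(2)=-
t_1: node(1,0) S=142.5836 payoff=0.0000 vs cont=6.0031 → 6.0031 [wait]  node(1,1) S=176.0820 payoff=0.0000 vs cont=1.4528 → 1.4528 [wait]  ⇒ S*(1)=-
t_0: node(0,0) S=158.4500 payoff=0.0000 vs cont=3.7640 → 3.7640 [wait]  ⇒ S*(0)=-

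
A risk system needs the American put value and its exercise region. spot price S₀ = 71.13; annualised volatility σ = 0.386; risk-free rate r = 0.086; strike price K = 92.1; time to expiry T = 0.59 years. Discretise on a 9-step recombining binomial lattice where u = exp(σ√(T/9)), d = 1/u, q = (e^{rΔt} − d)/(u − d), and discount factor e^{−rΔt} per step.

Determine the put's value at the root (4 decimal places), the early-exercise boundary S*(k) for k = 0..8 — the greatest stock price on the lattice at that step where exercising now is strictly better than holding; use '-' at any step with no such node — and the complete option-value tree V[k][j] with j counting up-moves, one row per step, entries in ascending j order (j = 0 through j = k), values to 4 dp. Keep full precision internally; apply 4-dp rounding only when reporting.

Δt=0.06556  u=1.10388  d=0.90590  q=0.50387  discount=0.99438
step 9 (expiry): payoffs max(K−S,0) = 62.8748 56.4876 48.7045 39.2204 27.6636 13.5811 0.0000 0.0000 0.0000 0.0000
step 8: (k=8,j=0): S=32.2611, (K−S)⁺=59.8389, hold=59.3211 ⇒ V=59.8389 exercise | (k=8,j=1): S=39.3118, (K−S)⁺=52.7882, hold=52.2704 ⇒ V=52.7882 exercise | (k=8,j=2): S=47.9034, (K−S)⁺=44.1966, hold=43.6788 ⇒ V=44.1966 exercise | (k=8,j=3): S=58.3727, (K−S)⁺=33.7273, hold=33.2096 ⇒ V=33.7273 exercise | (k=8,j=4): S=71.1300, (K−S)⁺=20.9700, hold=20.4522 ⇒ V=20.9700 exercise | (k=8,j=5): S=86.6754, (K−S)⁺=5.4246, hold=6.7001 ⇒ V=6.7001 continue | (k=8,j=6): S=105.6184, (K−S)⁺=0.0000, hold=0.0000 ⇒ V=0.0000 continue | (k=8,j=7): S=128.7012, (K−S)⁺=0.0000, hold=0.0000 ⇒ V=0.0000 continue | (k=8,j=8): S=156.8289, (K−S)⁺=0.0000, hold=0.0000 ⇒ V=0.0000 continue  boundary S*=71.1300
step 7: (k=7,j=0): S=35.6124, (K−S)⁺=56.4876, hold=55.9698 ⇒ V=56.4876 exercise | (k=7,j=1): S=43.3955, (K−S)⁺=48.7045, hold=48.1867 ⇒ V=48.7045 exercise | (k=7,j=2): S=52.8796, (K−S)⁺=39.2204, hold=38.7027 ⇒ V=39.2204 exercise | (k=7,j=3): S=64.4364, (K−S)⁺=27.6636, hold=27.1458 ⇒ V=27.6636 exercise | (k=7,j=4): S=78.5189, (K−S)⁺=13.5811, hold=13.7024 ⇒ V=13.7024 continue | (k=7,j=5): S=95.6792, (K−S)⁺=0.0000, hold=3.3054 ⇒ V=3.3054 continue | (k=7,j=6): S=116.5899, (K−S)⁺=0.0000, hold=0.0000 ⇒ V=0.0000 continue | (k=7,j=7): S=142.0706, (K−S)⁺=0.0000, hold=0.0000 ⇒ V=0.0000 continue  boundary S*=64.4364
step 6: (k=6,j=0): S=39.3118, (K−S)⁺=52.7882, hold=52.2704 ⇒ V=52.7882 exercise | (k=6,j=1): S=47.9034, (K−S)⁺=44.1966, hold=43.6788 ⇒ V=44.1966 exercise | (k=6,j=2): S=58.3727, (K−S)⁺=33.7273, hold=33.2096 ⇒ V=33.7273 exercise | (k=6,j=3): S=71.1300, (K−S)⁺=20.9700, hold=20.5130 ⇒ V=20.9700 exercise | (k=6,j=4): S=86.6754, (K−S)⁺=5.4246, hold=8.4161 ⇒ V=8.4161 continue | (k=6,j=5): S=105.6184, (K−S)⁺=0.0000, hold=1.6307 ⇒ V=1.6307 continue | (k=6,j=6): S=128.7012, (K−S)⁺=0.0000, hold=0.0000 ⇒ V=0.0000 continue  boundary S*=71.1300
step 5: (k=5,j=0): S=43.3955, (K−S)⁺=48.7045, hold=48.1867 ⇒ V=48.7045 exercise | (k=5,j=1): S=52.8796, (K−S)⁺=39.2204, hold=38.7027 ⇒ V=39.2204 exercise | (k=5,j=2): S=64.4364, (K−S)⁺=27.6636, hold=27.1458 ⇒ V=27.6636 exercise | (k=5,j=3): S=78.5189, (K−S)⁺=13.5811, hold=14.5622 ⇒ V=14.5622 continue | (k=5,j=4): S=95.6792, (K−S)⁺=0.0000, hold=4.9691 ⇒ V=4.9691 continue | (k=5,j=5): S=116.5899, (K−S)⁺=0.0000, hold=0.8045 ⇒ V=0.8045 continue  boundary S*=64.4364
step 4: (k=4,j=0): S=47.9034, (K−S)⁺=44.1966, hold=43.6788 ⇒ V=44.1966 exercise | (k=4,j=1): S=58.3727, (K−S)⁺=33.7273, hold=33.2096 ⇒ V=33.7273 exercise | (k=4,j=2): S=71.1300, (K−S)⁺=20.9700, hold=20.9438 ⇒ V=20.9700 exercise | (k=4,j=3): S=86.6754, (K−S)⁺=5.4246, hold=9.6738 ⇒ V=9.6738 continue | (k=4,j=4): S=105.6184, (K−S)⁺=0.0000, hold=2.8545 ⇒ V=2.8545 continue  boundary S*=71.1300
step 3: (k=3,j=0): S=52.8796, (K−S)⁺=39.2204, hold=38.7027 ⇒ V=39.2204 exercise | (k=3,j=1): S=64.4364, (K−S)⁺=27.6636, hold=27.1458 ⇒ V=27.6636 exercise | (k=3,j=2): S=78.5189, (K−S)⁺=13.5811, hold=15.1923 ⇒ V=15.1923 continue | (k=3,j=3): S=95.6792, (K−S)⁺=0.0000, hold=6.2027 ⇒ V=6.2027 continue  boundary S*=64.4364
step 2: (k=2,j=0): S=58.3727, (K−S)⁺=33.7273, hold=33.2096 ⇒ V=33.7273 exercise | (k=2,j=1): S=71.1300, (K−S)⁺=20.9700, hold=21.2595 ⇒ V=21.2595 continue | (k=2,j=2): S=86.6754, (K−S)⁺=5.4246, hold=10.6028 ⇒ V=10.6028 continue  boundary S*=58.3727
step 1: (k=1,j=0): S=64.4364, (K−S)⁺=27.6636, hold=27.2909 ⇒ V=27.6636 exercise | (k=1,j=1): S=78.5189, (K−S)⁺=13.5811, hold=15.8006 ⇒ V=15.8006 continue  boundary S*=64.4364
step 0: (k=0,j=0): S=71.1300, (K−S)⁺=20.9700, hold=21.5643 ⇒ V=21.5643 continue  boundary S*=-

price = 21.5643
boundary = - 64.4364 58.3727 64.4364 71.1300 64.4364 71.1300 64.4364 71.1300
tree:
21.5643
27.6636 15.8006
33.7273 21.2595 10.6028
39.2204 27.6636 15.1923 6.2027
44.1966 33.7273 20.9700 9.6738 2.8545
48.7045 39.2204 27.6636 14.5622 4.9691 0.8045
52.7882 44.1966 33.7273 20.9700 8.4161 1.6307 0.0000
56.4876 48.7045 39.2204 27.6636 13.7024 3.3054 0.0000 0.0000
59.8389 52.7882 44.1966 33.7273 20.9700 6.7001 0.0000 0.0000 0.0000
62.8748 56.4876 48.7045 39.2204 27.6636 13.5811 0.0000 0.0000 0.0000 0.0000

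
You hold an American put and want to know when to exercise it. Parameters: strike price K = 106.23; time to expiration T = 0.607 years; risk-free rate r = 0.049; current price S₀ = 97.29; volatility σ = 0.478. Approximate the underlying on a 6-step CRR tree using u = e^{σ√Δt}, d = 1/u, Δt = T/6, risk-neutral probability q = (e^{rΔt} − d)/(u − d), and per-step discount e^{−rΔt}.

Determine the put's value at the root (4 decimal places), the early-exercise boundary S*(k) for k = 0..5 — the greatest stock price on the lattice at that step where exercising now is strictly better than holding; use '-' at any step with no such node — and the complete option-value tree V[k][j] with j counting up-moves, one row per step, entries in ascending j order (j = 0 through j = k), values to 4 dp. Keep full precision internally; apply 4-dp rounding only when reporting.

Δt=0.10117, u=1.16420, d=0.85896, q=0.47834, disc=e^(-rΔt)=0.99506
k=6 terminal: V=max(K-S,0) → 67.1551 53.2692 34.4487 8.9400 0.0000 0.0000 0.0000
k=5: j=0 S=45.4911 intr=60.7389 cont=60.2136 V=60.7389[EX]; j=1 S=61.6571 intr=44.5729 cont=44.0476 V=44.5729[EX]; j=2 S=83.5680 intr=22.6620 cont=22.1367 V=22.6620[EX]; j=3 S=113.2652 intr=0.0000 cont=4.6405 V=4.6405[hold]; j=4 S=153.5159 intr=0.0000 cont=0.0000 V=0.0000[hold]; j=5 S=208.0704 intr=0.0000 cont=0.0000 V=0.0000[hold]  S*(5)=83.5680
k=4: j=0 S=52.9608 intr=53.2692 cont=52.7439 V=53.2692[EX]; j=1 S=71.7813 intr=34.4487 cont=33.9234 V=34.4487[EX]; j=2 S=97.2900 intr=8.9400 cont=13.9721 V=13.9721[hold]; j=3 S=131.8636 intr=0.0000 cont=2.4088 V=2.4088[hold]; j=4 S=178.7236 intr=0.0000 cont=0.0000 V=0.0000[hold]  S*(4)=71.7813
k=3: j=0 S=61.6571 intr=44.5729 cont=44.0476 V=44.5729[EX]; j=1 S=83.5680 intr=22.6620 cont=24.5319 V=24.5319[hold]; j=2 S=113.2652 intr=0.0000 cont=8.3991 V=8.3991[hold]; j=3 S=153.5159 intr=0.0000 cont=1.2503 V=1.2503[hold]  S*(3)=61.6571
k=2: j=0 S=71.7813 intr=34.4487 cont=34.8134 V=34.8134[hold]; j=1 S=97.2900 intr=8.9400 cont=16.7318 V=16.7318[hold]; j=2 S=131.8636 intr=0.0000 cont=4.9549 V=4.9549[hold]  S*(2)=-
k=1: j=0 S=83.5680 intr=22.6620 cont=26.0348 V=26.0348[hold]; j=1 S=113.2652 intr=0.0000 cont=11.0435 V=11.0435[hold]  S*(1)=-
k=0: j=0 S=97.2900 intr=8.9400 cont=18.7705 V=18.7705[hold]  S*(0)=-

price = 18.7705
boundary = - - - 61.6571 71.7813 83.5680
tree:
18.7705
26.0348 11.0435
34.8134 16.7318 4.9549
44.5729 24.5319 8.3991 1.2503
53.2692 34.4487 13.9721 2.4088 0.0000
60.7389 44.5729 22.6620 4.6405 0.0000 0.0000
67.1551 53.2692 34.4487 8.9400 0.0000 0.0000 0.0000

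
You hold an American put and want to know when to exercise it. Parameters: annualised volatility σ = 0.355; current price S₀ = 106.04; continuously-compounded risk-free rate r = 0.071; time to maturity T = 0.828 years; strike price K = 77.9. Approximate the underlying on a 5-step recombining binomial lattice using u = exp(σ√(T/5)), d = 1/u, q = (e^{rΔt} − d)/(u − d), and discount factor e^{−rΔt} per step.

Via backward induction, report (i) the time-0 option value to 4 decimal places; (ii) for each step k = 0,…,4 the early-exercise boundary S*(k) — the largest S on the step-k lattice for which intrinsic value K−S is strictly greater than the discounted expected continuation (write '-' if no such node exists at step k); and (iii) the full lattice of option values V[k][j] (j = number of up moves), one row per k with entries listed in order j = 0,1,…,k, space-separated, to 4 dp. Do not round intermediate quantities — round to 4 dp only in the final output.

Δt=0.16560  u=1.15542  d=0.86549  q=0.50474  discount=0.98831
step 5 (expiry): payoffs max(K−S,0) = 26.4043 9.1535 0.0000 0.0000 0.0000 0.0000
step 4: (k=4,j=0): S=59.4991, (K−S)⁺=18.4009, hold=17.4903 ⇒ V=18.4009 exercise | (k=4,j=1): S=79.4310, (K−S)⁺=0.0000, hold=4.4804 ⇒ V=4.4804 continue | (k=4,j=2): S=106.0400, (K−S)⁺=0.0000, hold=0.0000 ⇒ V=0.0000 continue | (k=4,j=3): S=141.5628, (K−S)⁺=0.0000, hold=0.0000 ⇒ V=0.0000 continue | (k=4,j=4): S=188.9856, (K−S)⁺=0.0000, hold=0.0000 ⇒ V=0.0000 continue  boundary S*=59.4991
step 3: (k=3,j=0): S=68.7465, (K−S)⁺=9.1535, hold=11.2417 ⇒ V=11.2417 continue | (k=3,j=1): S=91.7762, (K−S)⁺=0.0000, hold=2.1930 ⇒ V=2.1930 continue | (k=3,j=2): S=122.5207, (K−S)⁺=0.0000, hold=0.0000 ⇒ V=0.0000 continue | (k=3,j=3): S=163.5645, (K−S)⁺=0.0000, hold=0.0000 ⇒ V=0.0000 continue  boundary S*=-
step 2: (k=2,j=0): S=79.4310, (K−S)⁺=0.0000, hold=6.5965 ⇒ V=6.5965 continue | (k=2,j=1): S=106.0400, (K−S)⁺=0.0000, hold=1.0734 ⇒ V=1.0734 continue | (k=2,j=2): S=141.5628, (K−S)⁺=0.0000, hold=0.0000 ⇒ V=0.0000 continue  boundary S*=-
step 1: (k=1,j=0): S=91.7762, (K−S)⁺=0.0000, hold=3.7643 ⇒ V=3.7643 continue | (k=1,j=1): S=122.5207, (K−S)⁺=0.0000, hold=0.5254 ⇒ V=0.5254 continue  boundary S*=-
step 0: (k=0,j=0): S=106.0400, (K−S)⁺=0.0000, hold=2.1046 ⇒ V=2.1046 continue  boundary S*=-

price = 2.1046
boundary = - - - - 59.4991
tree:
2.1046
3.7643 0.5254
6.5965 1.0734 0.0000
11.2417 2.1930 0.0000 0.0000
18.4009 4.4804 0.0000 0.0000 0.0000
26.4043 9.1535 0.0000 0.0000 0.0000 0.0000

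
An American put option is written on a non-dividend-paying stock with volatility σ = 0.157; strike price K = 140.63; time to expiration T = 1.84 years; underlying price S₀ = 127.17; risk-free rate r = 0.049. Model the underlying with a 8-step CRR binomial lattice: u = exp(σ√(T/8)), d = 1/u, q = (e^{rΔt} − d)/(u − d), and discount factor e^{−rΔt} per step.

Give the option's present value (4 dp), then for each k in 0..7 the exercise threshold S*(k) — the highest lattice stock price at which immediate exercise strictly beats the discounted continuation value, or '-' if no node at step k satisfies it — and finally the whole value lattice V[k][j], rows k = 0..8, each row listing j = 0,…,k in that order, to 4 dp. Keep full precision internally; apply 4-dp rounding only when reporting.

Δt=0.23000, u=1.07820, d=0.92747, q=0.55638, disc=e^(-rΔt)=0.98879
k=8 terminal: V=max(K-S,0) → 71.0019 59.6860 46.5311 31.2382 13.4600 0.0000 0.0000 0.0000 0.0000
k=7: j=0 S=75.0731 intr=65.5569 cont=63.9809 V=65.5569[EX]; j=1 S=87.2739 intr=53.3561 cont=51.7800 V=53.3561[EX]; j=2 S=101.4576 intr=39.1724 cont=37.5964 V=39.1724[EX]; j=3 S=117.9464 intr=22.6836 cont=21.1076 V=22.6836[EX]; j=4 S=137.1149 intr=3.5151 cont=5.9042 V=5.9042[hold]; j=5 S=159.3987 intr=0.0000 cont=0.0000 V=0.0000[hold]; j=6 S=185.3040 intr=0.0000 cont=0.0000 V=0.0000[hold]; j=7 S=215.4194 intr=0.0000 cont=0.0000 V=0.0000[hold]  S*(7)=117.9464
k=6: j=0 S=80.9440 intr=59.6860 cont=58.1100 V=59.6860[EX]; j=1 S=94.0989 intr=46.5311 cont=44.9551 V=46.5311[EX]; j=2 S=109.3918 intr=31.2382 cont=29.6622 V=31.2382[EX]; j=3 S=127.1700 intr=13.4600 cont=13.1984 V=13.4600[EX]; j=4 S=147.8375 intr=0.0000 cont=2.5899 V=2.5899[hold]; j=5 S=171.8639 intr=0.0000 cont=0.0000 V=0.0000[hold]; j=6 S=199.7951 intr=0.0000 cont=0.0000 V=0.0000[hold]  S*(6)=127.1700
k=5: j=0 S=87.2739 intr=53.3561 cont=51.7800 V=53.3561[EX]; j=1 S=101.4576 intr=39.1724 cont=37.5964 V=39.1724[EX]; j=2 S=117.9464 intr=22.6836 cont=21.1076 V=22.6836[EX]; j=3 S=137.1149 intr=3.5151 cont=7.3291 V=7.3291[hold]; j=4 S=159.3987 intr=0.0000 cont=1.1361 V=1.1361[hold]; j=5 S=185.3040 intr=0.0000 cont=0.0000 V=0.0000[hold]  S*(5)=117.9464
k=4: j=0 S=94.0989 intr=46.5311 cont=44.9551 V=46.5311[EX]; j=1 S=109.3918 intr=31.2382 cont=29.6622 V=31.2382[EX]; j=2 S=127.1700 intr=13.4600 cont=13.9822 V=13.9822[hold]; j=3 S=147.8375 intr=0.0000 cont=3.8399 V=3.8399[hold]; j=4 S=171.8639 intr=0.0000 cont=0.4983 V=0.4983[hold]  S*(4)=109.3918
k=3: j=0 S=101.4576 intr=39.1724 cont=37.5964 V=39.1724[EX]; j=1 S=117.9464 intr=22.6836 cont=21.3949 V=22.6836[EX]; j=2 S=137.1149 intr=3.5151 cont=8.2458 V=8.2458[hold]; j=3 S=159.3987 intr=0.0000 cont=1.9585 V=1.9585[hold]  S*(3)=117.9464
k=2: j=0 S=109.3918 intr=31.2382 cont=29.6622 V=31.2382[EX]; j=1 S=127.1700 intr=13.4600 cont=14.4866 V=14.4866[hold]; j=2 S=147.8375 intr=0.0000 cont=4.6945 V=4.6945[hold]  S*(2)=109.3918
k=1: j=0 S=117.9464 intr=22.6836 cont=21.6724 V=22.6836[EX]; j=1 S=137.1149 intr=3.5151 cont=8.9372 V=8.9372[hold]  S*(1)=117.9464
k=0: j=0 S=127.1700 intr=13.4600 cont=14.8669 V=14.8669[hold]  S*(0)=-

price = 14.8669
boundary = - 117.9464 109.3918 117.9464 109.3918 117.9464 127.1700 117.9464
tree:
14.8669
22.6836 8.9372
31.2382 14.4866 4.6945
39.1724 22.6836 8.2458 1.9585
46.5311 31.2382 13.9822 3.8399 0.4983
53.3561 39.1724 22.6836 7.3291 1.1361 0.0000
59.6860 46.5311 31.2382 13.4600 2.5899 0.0000 0.0000
65.5569 53.3561 39.1724 22.6836 5.9042 0.0000 0.0000 0.0000
71.0019 59.6860 46.5311 31.2382 13.4600 0.0000 0.0000 0.0000 0.0000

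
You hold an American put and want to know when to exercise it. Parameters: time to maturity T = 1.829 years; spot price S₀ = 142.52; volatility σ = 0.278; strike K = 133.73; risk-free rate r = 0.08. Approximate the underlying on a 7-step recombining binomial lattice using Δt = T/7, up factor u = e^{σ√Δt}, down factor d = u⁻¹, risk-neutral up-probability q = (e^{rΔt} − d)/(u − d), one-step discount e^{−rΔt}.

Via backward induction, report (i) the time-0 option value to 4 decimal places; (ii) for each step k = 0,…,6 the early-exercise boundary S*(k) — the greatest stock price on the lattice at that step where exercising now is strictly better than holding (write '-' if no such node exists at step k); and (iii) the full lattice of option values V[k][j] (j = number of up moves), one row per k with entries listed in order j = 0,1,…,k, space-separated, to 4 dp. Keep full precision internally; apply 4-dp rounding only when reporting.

params: Δt=0.26129 u=1.15270 d=0.86753 q=0.53861 e^(-rΔt)=0.97931
t_7 payoffs: 81.0222 63.6969 40.6766 10.0893 0.0000 0.0000 0.0000 0.0000
t_6: node(6,0) S=60.7560 payoff=72.9740 vs cont=70.2077 → 72.9740 [stop]  node(6,1) S=80.7268 payoff=53.0032 vs cont=50.2368 → 53.0032 [stop]  node(6,2) S=107.2622 payoff=26.4678 vs cont=23.7014 → 26.4678 [stop]  node(6,3) S=142.5200 payoff=0.0000 vs cont=4.5589 → 4.5589 [wait]  node(6,4) S=189.3672 payoff=0.0000 vs cont=0.0000 → 0.0000 [wait]  node(6,5) S=251.6133 payoff=0.0000 vs cont=0.0000 → 0.0000 [wait]  node(6,6) S=334.3202 payoff=0.0000 vs cont=0.0000 → 0.0000 [wait]  ⇒ S*(6)=107.2622
t_5: node(5,0) S=70.0331 payoff=63.6969 vs cont=60.9305 → 63.6969 [stop]  node(5,1) S=93.0534 payoff=40.6766 vs cont=37.9102 → 40.6766 [stop]  node(5,2) S=123.6407 payoff=10.0893 vs cont=14.3641 → 14.3641 [wait]  node(5,3) S=164.2821 payoff=0.0000 vs cont=2.0599 → 2.0599 [wait]  node(5,4) S=218.2826 payoff=0.0000 vs cont=0.0000 → 0.0000 [wait]  node(5,5) S=290.0335 payoff=0.0000 vs cont=0.0000 → 0.0000 [wait]  ⇒ S*(5)=93.0534
t_4: node(4,0) S=80.7268 payoff=53.0032 vs cont=50.2368 → 53.0032 [stop]  node(4,1) S=107.2622 payoff=26.4678 vs cont=25.9562 → 26.4678 [stop]  node(4,2) S=142.5200 payoff=0.0000 vs cont=7.5769 → 7.5769 [wait]  node(4,3) S=189.3672 payoff=0.0000 vs cont=0.9308 → 0.9308 [wait]  node(4,4) S=251.6133 payoff=0.0000 vs cont=0.0000 → 0.0000 [wait]  ⇒ S*(4)=107.2622
t_3: node(3,0) S=93.0534 payoff=40.6766 vs cont=37.9102 → 40.6766 [stop]  node(3,1) S=123.6407 payoff=10.0893 vs cont=15.9560 → 15.9560 [wait]  node(3,2) S=164.2821 payoff=0.0000 vs cont=3.9146 → 3.9146 [wait]  node(3,3) S=218.2826 payoff=0.0000 vs cont=0.4206 → 0.4206 [wait]  ⇒ S*(3)=93.0534
t_2: node(2,0) S=107.2622 payoff=26.4678 vs cont=26.7959 → 26.7959 [wait]  node(2,1) S=142.5200 payoff=0.0000 vs cont=9.2745 → 9.2745 [wait]  node(2,2) S=189.3672 payoff=0.0000 vs cont=1.9906 → 1.9906 [wait]  ⇒ S*(2)=-
t_1: node(1,0) S=123.6407 payoff=10.0893 vs cont=16.9997 → 16.9997 [wait]  node(1,1) S=164.2821 payoff=0.0000 vs cont=5.2407 → 5.2407 [wait]  ⇒ S*(1)=-
t_0: node(0,0) S=142.5200 payoff=0.0000 vs cont=10.4455 → 10.4455 [wait]  ⇒ S*(0)=-

price = 10.4455
boundary = - - - 93.0534 107.2622 93.0534 107.2622
tree:
10.4455
16.9997 5.2407
26.7959 9.2745 1.9906
40.6766 15.9560 3.9146 0.4206
53.0032 26.4678 7.5769 0.9308 0.0000
63.6969 40.6766 14.3641 2.0599 0.0000 0.0000
72.9740 53.0032 26.4678 4.5589 0.0000 0.0000 0.0000
81.0222 63.6969 40.6766 10.0893 0.0000 0.0000 0.0000 0.0000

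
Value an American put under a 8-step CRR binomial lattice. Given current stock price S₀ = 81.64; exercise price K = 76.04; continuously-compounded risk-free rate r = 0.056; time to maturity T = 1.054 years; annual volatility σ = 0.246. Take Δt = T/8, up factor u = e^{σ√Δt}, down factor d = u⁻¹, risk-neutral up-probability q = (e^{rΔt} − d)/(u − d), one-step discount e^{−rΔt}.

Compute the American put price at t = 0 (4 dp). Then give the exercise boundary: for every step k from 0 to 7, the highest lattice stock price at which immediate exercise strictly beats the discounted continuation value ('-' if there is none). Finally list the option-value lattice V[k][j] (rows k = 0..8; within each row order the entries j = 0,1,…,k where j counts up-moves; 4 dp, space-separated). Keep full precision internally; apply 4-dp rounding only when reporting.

price = 4.1193
boundary = - - - - 57.1199 62.4549 57.1199 62.4549
tree:
4.1193
6.3475 2.1138
9.4865 3.5302 0.8318
13.6787 5.7381 1.5351 0.1922
18.9201 9.0182 2.7813 0.4025 0.0000
23.7993 13.5851 4.9161 0.8432 0.0000 0.0000
28.2618 18.9201 8.3918 1.7664 0.0000 0.0000 0.0000
32.3430 23.7993 13.5851 3.7004 0.0000 0.0000 0.0000 0.0000
36.0757 28.2618 18.9201 7.7519 0.0000 0.0000 0.0000 0.0000 0.0000

Δt=0.13175, u=1.09340, d=0.91458, q=0.51910, disc=e^(-rΔt)=0.99265
k=8 terminal: V=max(K-S,0) → 36.0757 28.2618 18.9201 7.7519 0.0000 0.0000 0.0000 0.0000 0.0000
k=7: j=0 S=43.6970 intr=32.3430 cont=31.7841 V=32.3430[EX]; j=1 S=52.2407 intr=23.7993 cont=23.2404 V=23.7993[EX]; j=2 S=62.4549 intr=13.5851 cont=13.0261 V=13.5851[EX]; j=3 S=74.6662 intr=1.3738 cont=3.7004 V=3.7004[hold]; j=4 S=89.2651 intr=0.0000 cont=0.0000 V=0.0000[hold]; j=5 S=106.7184 intr=0.0000 cont=0.0000 V=0.0000[hold]; j=6 S=127.5843 intr=0.0000 cont=0.0000 V=0.0000[hold]; j=7 S=152.5298 intr=0.0000 cont=0.0000 V=0.0000[hold]  S*(7)=62.4549
k=6: j=0 S=47.7782 intr=28.2618 cont=27.7028 V=28.2618[EX]; j=1 S=57.1199 intr=18.9201 cont=18.3611 V=18.9201[EX]; j=2 S=68.2881 intr=7.7519 cont=8.3918 V=8.3918[hold]; j=3 S=81.6400 intr=0.0000 cont=1.7664 V=1.7664[hold]; j=4 S=97.6024 intr=0.0000 cont=0.0000 V=0.0000[hold]; j=5 S=116.6859 intr=0.0000 cont=0.0000 V=0.0000[hold]; j=6 S=139.5006 intr=0.0000 cont=0.0000 V=0.0000[hold]  S*(6)=57.1199
k=5: j=0 S=52.2407 intr=23.7993 cont=23.2404 V=23.7993[EX]; j=1 S=62.4549 intr=13.5851 cont=13.3559 V=13.5851[EX]; j=2 S=74.6662 intr=1.3738 cont=4.9161 V=4.9161[hold]; j=3 S=89.2651 intr=0.0000 cont=0.8432 V=0.8432[hold]; j=4 S=106.7184 intr=0.0000 cont=0.0000 V=0.0000[hold]; j=5 S=127.5843 intr=0.0000 cont=0.0000 V=0.0000[hold]  S*(5)=62.4549
k=4: j=0 S=57.1199 intr=18.9201 cont=18.3611 V=18.9201[EX]; j=1 S=68.2881 intr=7.7519 cont=9.0182 V=9.0182[hold]; j=2 S=81.6400 intr=0.0000 cont=2.7813 V=2.7813[hold]; j=3 S=97.6024 intr=0.0000 cont=0.4025 V=0.4025[hold]; j=4 S=116.6859 intr=0.0000 cont=0.0000 V=0.0000[hold]  S*(4)=57.1199
k=3: j=0 S=62.4549 intr=13.5851 cont=13.6787 V=13.6787[hold]; j=1 S=74.6662 intr=1.3738 cont=5.7381 V=5.7381[hold]; j=2 S=89.2651 intr=0.0000 cont=1.5351 V=1.5351[hold]; j=3 S=106.7184 intr=0.0000 cont=0.1922 V=0.1922[hold]  S*(3)=-
k=2: j=0 S=68.2881 intr=7.7519 cont=9.4865 V=9.4865[hold]; j=1 S=81.6400 intr=0.0000 cont=3.5302 V=3.5302[hold]; j=2 S=97.6024 intr=0.0000 cont=0.8318 V=0.8318[hold]  S*(2)=-
k=1: j=0 S=74.6662 intr=1.3738 cont=6.3475 V=6.3475[hold]; j=1 S=89.2651 intr=0.0000 cont=2.1138 V=2.1138[hold]  S*(1)=-
k=0: j=0 S=81.6400 intr=0.0000 cont=4.1193 V=4.1193[hold]  S*(0)=-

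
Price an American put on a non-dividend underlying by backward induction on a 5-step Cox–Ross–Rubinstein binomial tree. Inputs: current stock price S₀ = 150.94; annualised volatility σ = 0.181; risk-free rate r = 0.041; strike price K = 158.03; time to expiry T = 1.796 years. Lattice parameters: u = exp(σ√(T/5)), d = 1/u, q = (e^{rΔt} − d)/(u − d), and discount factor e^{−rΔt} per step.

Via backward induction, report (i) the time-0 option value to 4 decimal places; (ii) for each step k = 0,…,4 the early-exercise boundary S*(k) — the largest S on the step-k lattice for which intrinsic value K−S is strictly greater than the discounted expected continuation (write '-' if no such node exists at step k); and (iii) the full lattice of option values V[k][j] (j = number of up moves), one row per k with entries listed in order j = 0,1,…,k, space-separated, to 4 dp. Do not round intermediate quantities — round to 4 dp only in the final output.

params: Δt=0.35920 u=1.11458 d=0.89720 q=0.54116 e^(-rΔt)=0.98538
t_5 payoffs: 70.2805 49.0195 22.6070 0.0000 0.0000 0.0000
t_4: node(4,0) S=97.8040 payoff=60.2260 vs cont=57.9157 → 60.2260 [stop]  node(4,1) S=121.5012 payoff=36.5288 vs cont=34.2185 → 36.5288 [stop]  node(4,2) S=150.9400 payoff=7.0900 vs cont=10.2215 → 10.2215 [wait]  node(4,3) S=187.5116 payoff=0.0000 vs cont=0.0000 → 0.0000 [wait]  node(4,4) S=232.9443 payoff=0.0000 vs cont=0.0000 → 0.0000 [wait]  ⇒ S*(4)=121.5012
t_3: node(3,0) S=109.0105 payoff=49.0195 vs cont=46.7092 → 49.0195 [stop]  node(3,1) S=135.4230 payoff=22.6070 vs cont=21.9666 → 22.6070 [stop]  node(3,2) S=168.2350 payoff=0.0000 vs cont=4.6215 → 4.6215 [wait]  node(3,3) S=208.9971 payoff=0.0000 vs cont=0.0000 → 0.0000 [wait]  ⇒ S*(3)=135.4230
t_2: node(2,0) S=121.5012 payoff=36.5288 vs cont=34.2185 → 36.5288 [stop]  node(2,1) S=150.9400 payoff=7.0900 vs cont=12.6858 → 12.6858 [wait]  node(2,2) S=187.5116 payoff=0.0000 vs cont=2.0895 → 2.0895 [wait]  ⇒ S*(2)=121.5012
t_1: node(1,0) S=135.4230 payoff=22.6070 vs cont=23.2807 → 23.2807 [wait]  node(1,1) S=168.2350 payoff=0.0000 vs cont=6.8500 → 6.8500 [wait]  ⇒ S*(1)=-
t_0: node(0,0) S=150.9400 payoff=7.0900 vs cont=14.1788 → 14.1788 [wait]  ⇒ S*(0)=-

price = 14.1788
boundary = - - 121.5012 135.4230 121.5012
tree:
14.1788
23.2807 6.8500
36.5288 12.6858 2.0895
49.0195 22.6070 4.6215 0.0000
60.2260 36.5288 10.2215 0.0000 0.0000
70.2805 49.0195 22.6070 0.0000 0.0000 0.0000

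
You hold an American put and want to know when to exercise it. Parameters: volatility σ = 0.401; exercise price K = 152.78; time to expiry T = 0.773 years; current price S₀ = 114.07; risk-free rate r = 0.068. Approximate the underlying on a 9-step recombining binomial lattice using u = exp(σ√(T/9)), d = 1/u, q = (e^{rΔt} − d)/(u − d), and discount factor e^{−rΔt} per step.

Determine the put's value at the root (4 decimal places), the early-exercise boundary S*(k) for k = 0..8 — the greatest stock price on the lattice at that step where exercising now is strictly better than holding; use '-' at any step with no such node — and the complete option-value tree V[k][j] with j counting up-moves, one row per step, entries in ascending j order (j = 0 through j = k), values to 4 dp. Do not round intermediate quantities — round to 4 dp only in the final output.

price = 40.5190
boundary = - 101.4222 90.1768 101.4222 90.1768 101.4222 114.0700 101.4222 114.0700
tree:
40.5190
51.3578 29.9632
62.6032 39.8739 20.2273
72.6018 51.3578 28.6536 11.8877
81.4918 62.6032 39.1584 18.2975 5.5024
89.3960 72.6018 51.3578 27.2012 9.4491 1.5493
96.4239 81.4918 62.6032 38.7100 15.8057 3.0891 0.0000
102.6725 89.3960 72.6018 51.3578 25.4645 6.1591 0.0000 0.0000
108.2283 96.4239 81.4918 62.6032 38.7100 12.2803 0.0000 0.0000 0.0000
113.1681 102.6725 89.3960 72.6018 51.3578 24.4850 0.0000 0.0000 0.0000 0.0000

Δt=0.08589  u=1.12470  d=0.88912  q=0.49552  discount=0.99418
step 9 (expiry): payoffs max(K−S,0) = 113.1681 102.6725 89.3960 72.6018 51.3578 24.4850 0.0000 0.0000 0.0000 0.0000
step 8: (k=8,j=0): S=44.5517, (K−S)⁺=108.2283, hold=107.3386 ⇒ V=108.2283 exercise | (k=8,j=1): S=56.3561, (K−S)⁺=96.4239, hold=95.5342 ⇒ V=96.4239 exercise | (k=8,j=2): S=71.2882, (K−S)⁺=81.4918, hold=80.6021 ⇒ V=81.4918 exercise | (k=8,j=3): S=90.1768, (K−S)⁺=62.6032, hold=61.7135 ⇒ V=62.6032 exercise | (k=8,j=4): S=114.0700, (K−S)⁺=38.7100, hold=37.8203 ⇒ V=38.7100 exercise | (k=8,j=5): S=144.2940, (K−S)⁺=8.4860, hold=12.2803 ⇒ V=12.2803 continue | (k=8,j=6): S=182.5262, (K−S)⁺=0.0000, hold=0.0000 ⇒ V=0.0000 continue | (k=8,j=7): S=230.8883, (K−S)⁺=0.0000, hold=0.0000 ⇒ V=0.0000 continue | (k=8,j=8): S=292.0645, (K−S)⁺=0.0000, hold=0.0000 ⇒ V=0.0000 continue  boundary S*=114.0700
step 7: (k=7,j=0): S=50.1075, (K−S)⁺=102.6725, hold=101.7828 ⇒ V=102.6725 exercise | (k=7,j=1): S=63.3840, (K−S)⁺=89.3960, hold=88.5063 ⇒ V=89.3960 exercise | (k=7,j=2): S=80.1782, (K−S)⁺=72.6018, hold=71.7121 ⇒ V=72.6018 exercise | (k=7,j=3): S=101.4222, (K−S)⁺=51.3578, hold=50.4681 ⇒ V=51.3578 exercise | (k=7,j=4): S=128.2950, (K−S)⁺=24.4850, hold=25.4645 ⇒ V=25.4645 continue | (k=7,j=5): S=162.2881, (K−S)⁺=0.0000, hold=6.1591 ⇒ V=6.1591 continue | (k=7,j=6): S=205.2880, (K−S)⁺=0.0000, hold=0.0000 ⇒ V=0.0000 continue | (k=7,j=7): S=259.6811, (K−S)⁺=0.0000, hold=0.0000 ⇒ V=0.0000 continue  boundary S*=101.4222
step 6: (k=6,j=0): S=56.3561, (K−S)⁺=96.4239, hold=95.5342 ⇒ V=96.4239 exercise | (k=6,j=1): S=71.2882, (K−S)⁺=81.4918, hold=80.6021 ⇒ V=81.4918 exercise | (k=6,j=2): S=90.1768, (K−S)⁺=62.6032, hold=61.7135 ⇒ V=62.6032 exercise | (k=6,j=3): S=114.0700, (K−S)⁺=38.7100, hold=38.3028 ⇒ V=38.7100 exercise | (k=6,j=4): S=144.2940, (K−S)⁺=8.4860, hold=15.8057 ⇒ V=15.8057 continue | (k=6,j=5): S=182.5262, (K−S)⁺=0.0000, hold=3.0891 ⇒ V=3.0891 continue | (k=6,j=6): S=230.8883, (K−S)⁺=0.0000, hold=0.0000 ⇒ V=0.0000 continue  boundary S*=114.0700
step 5: (k=5,j=0): S=63.3840, (K−S)⁺=89.3960, hold=88.5063 ⇒ V=89.3960 exercise | (k=5,j=1): S=80.1782, (K−S)⁺=72.6018, hold=71.7121 ⇒ V=72.6018 exercise | (k=5,j=2): S=101.4222, (K−S)⁺=51.3578, hold=50.4681 ⇒ V=51.3578 exercise | (k=5,j=3): S=128.2950, (K−S)⁺=24.4850, hold=27.2012 ⇒ V=27.2012 continue | (k=5,j=4): S=162.2881, (K−S)⁺=0.0000, hold=9.4491 ⇒ V=9.4491 continue | (k=5,j=5): S=205.2880, (K−S)⁺=0.0000, hold=1.5493 ⇒ V=1.5493 continue  boundary S*=101.4222
step 4: (k=4,j=0): S=71.2882, (K−S)⁺=81.4918, hold=80.6021 ⇒ V=81.4918 exercise | (k=4,j=1): S=90.1768, (K−S)⁺=62.6032, hold=61.7135 ⇒ V=62.6032 exercise | (k=4,j=2): S=114.0700, (K−S)⁺=38.7100, hold=39.1584 ⇒ V=39.1584 continue | (k=4,j=3): S=144.2940, (K−S)⁺=8.4860, hold=18.2975 ⇒ V=18.2975 continue | (k=4,j=4): S=182.5262, (K−S)⁺=0.0000, hold=5.5024 ⇒ V=5.5024 continue  boundary S*=90.1768
step 3: (k=3,j=0): S=80.1782, (K−S)⁺=72.6018, hold=71.7121 ⇒ V=72.6018 exercise | (k=3,j=1): S=101.4222, (K−S)⁺=51.3578, hold=50.6890 ⇒ V=51.3578 exercise | (k=3,j=2): S=128.2950, (K−S)⁺=24.4850, hold=28.6536 ⇒ V=28.6536 continue | (k=3,j=3): S=162.2881, (K−S)⁺=0.0000, hold=11.8877 ⇒ V=11.8877 continue  boundary S*=101.4222
step 2: (k=2,j=0): S=90.1768, (K−S)⁺=62.6032, hold=61.7135 ⇒ V=62.6032 exercise | (k=2,j=1): S=114.0700, (K−S)⁺=38.7100, hold=39.8739 ⇒ V=39.8739 continue | (k=2,j=2): S=144.2940, (K−S)⁺=8.4860, hold=20.2273 ⇒ V=20.2273 continue  boundary S*=90.1768
step 1: (k=1,j=0): S=101.4222, (K−S)⁺=51.3578, hold=51.0415 ⇒ V=51.3578 exercise | (k=1,j=1): S=128.2950, (K−S)⁺=24.4850, hold=29.9632 ⇒ V=29.9632 continue  boundary S*=101.4222
step 0: (k=0,j=0): S=114.0700, (K−S)⁺=38.7100, hold=40.5190 ⇒ V=40.5190 continue  boundary S*=-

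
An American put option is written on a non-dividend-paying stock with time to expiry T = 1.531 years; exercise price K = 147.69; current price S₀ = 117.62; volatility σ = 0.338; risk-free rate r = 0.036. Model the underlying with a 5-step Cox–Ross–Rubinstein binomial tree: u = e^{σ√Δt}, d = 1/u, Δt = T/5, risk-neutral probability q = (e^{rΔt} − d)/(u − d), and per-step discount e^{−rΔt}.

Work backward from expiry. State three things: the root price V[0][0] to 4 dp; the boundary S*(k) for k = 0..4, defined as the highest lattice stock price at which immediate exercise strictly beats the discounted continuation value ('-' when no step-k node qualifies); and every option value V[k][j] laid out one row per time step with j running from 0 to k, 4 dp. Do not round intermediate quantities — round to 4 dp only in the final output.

Δt=0.30620  u=1.20567  d=0.82942  q=0.48284  discount=0.98904
step 5 (expiry): payoffs max(K−S,0) = 101.5218 80.5783 50.1341 5.8794 0.0000 0.0000
step 4: (k=4,j=0): S=55.6635, (K−S)⁺=92.0265, hold=90.4074 ⇒ V=92.0265 exercise | (k=4,j=1): S=80.9144, (K−S)⁺=66.7756, hold=65.1565 ⇒ V=66.7756 exercise | (k=4,j=2): S=117.6200, (K−S)⁺=30.0700, hold=28.4509 ⇒ V=30.0700 exercise | (k=4,j=3): S=170.9765, (K−S)⁺=0.0000, hold=3.0073 ⇒ V=3.0073 continue | (k=4,j=4): S=248.5373, (K−S)⁺=0.0000, hold=0.0000 ⇒ V=0.0000 continue  boundary S*=117.6200
step 3: (k=3,j=0): S=67.1117, (K−S)⁺=80.5783, hold=78.9592 ⇒ V=80.5783 exercise | (k=3,j=1): S=97.5559, (K−S)⁺=50.1341, hold=48.5150 ⇒ V=50.1341 exercise | (k=3,j=2): S=141.8106, (K−S)⁺=5.8794, hold=16.8167 ⇒ V=16.8167 continue | (k=3,j=3): S=206.1408, (K−S)⁺=0.0000, hold=1.5382 ⇒ V=1.5382 continue  boundary S*=97.5559
step 2: (k=2,j=0): S=80.9144, (K−S)⁺=66.7756, hold=65.1565 ⇒ V=66.7756 exercise | (k=2,j=1): S=117.6200, (K−S)⁺=30.0700, hold=33.6740 ⇒ V=33.6740 continue | (k=2,j=2): S=170.9765, (K−S)⁺=0.0000, hold=9.3362 ⇒ V=9.3362 continue  boundary S*=80.9144
step 1: (k=1,j=0): S=97.5559, (K−S)⁺=50.1341, hold=50.2361 ⇒ V=50.2361 continue | (k=1,j=1): S=141.8106, (K−S)⁺=5.8794, hold=21.6825 ⇒ V=21.6825 continue  boundary S*=-
step 0: (k=0,j=0): S=117.6200, (K−S)⁺=30.0700, hold=36.0498 ⇒ V=36.0498 continue  boundary S*=-

price = 36.0498
boundary = - - 80.9144 97.5559 117.6200
tree:
36.0498
50.2361 21.6825
66.7756 33.6740 9.3362
80.5783 50.1341 16.8167 1.5382
92.0265 66.7756 30.0700 3.0073 0.0000
101.5218 80.5783 50.1341 5.8794 0.0000 0.0000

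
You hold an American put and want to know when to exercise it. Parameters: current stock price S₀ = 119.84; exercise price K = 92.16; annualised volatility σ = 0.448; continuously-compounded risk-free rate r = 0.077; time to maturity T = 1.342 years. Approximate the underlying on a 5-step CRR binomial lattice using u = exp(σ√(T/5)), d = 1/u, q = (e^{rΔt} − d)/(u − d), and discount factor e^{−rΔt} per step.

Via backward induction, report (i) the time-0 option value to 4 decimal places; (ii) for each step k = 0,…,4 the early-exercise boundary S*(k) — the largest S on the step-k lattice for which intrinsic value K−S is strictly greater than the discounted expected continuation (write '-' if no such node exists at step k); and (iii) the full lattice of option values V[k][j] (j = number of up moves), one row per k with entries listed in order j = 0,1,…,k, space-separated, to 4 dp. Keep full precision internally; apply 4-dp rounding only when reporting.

price = 7.1763
boundary = - - - 59.7319 75.3364
tree:
7.1763
12.2487 2.1370
20.3339 4.2512 0.0000
32.4281 8.4569 0.0000 0.0000
44.8004 16.8236 0.0000 0.0000 0.0000
54.6100 32.4281 0.0000 0.0000 0.0000 0.0000

Δt=0.26840  u=1.26124  d=0.79287  q=0.48682  discount=0.97955
step 5 (expiry): payoffs max(K−S,0) = 54.6100 32.4281 0.0000 0.0000 0.0000 0.0000
step 4: (k=4,j=0): S=47.3596, (K−S)⁺=44.8004, hold=42.9153 ⇒ V=44.8004 exercise | (k=4,j=1): S=75.3364, (K−S)⁺=16.8236, hold=16.3011 ⇒ V=16.8236 exercise | (k=4,j=2): S=119.8400, (K−S)⁺=0.0000, hold=0.0000 ⇒ V=0.0000 continue | (k=4,j=3): S=190.6332, (K−S)⁺=0.0000, hold=0.0000 ⇒ V=0.0000 continue | (k=4,j=4): S=303.2462, (K−S)⁺=0.0000, hold=0.0000 ⇒ V=0.0000 continue  boundary S*=75.3364
step 3: (k=3,j=0): S=59.7319, (K−S)⁺=32.4281, hold=30.5430 ⇒ V=32.4281 exercise | (k=3,j=1): S=95.0175, (K−S)⁺=0.0000, hold=8.4569 ⇒ V=8.4569 continue | (k=3,j=2): S=151.1472, (K−S)⁺=0.0000, hold=0.0000 ⇒ V=0.0000 continue | (k=3,j=3): S=240.4346, (K−S)⁺=0.0000, hold=0.0000 ⇒ V=0.0000 continue  boundary S*=59.7319
step 2: (k=2,j=0): S=75.3364, (K−S)⁺=16.8236, hold=20.3339 ⇒ V=20.3339 continue | (k=2,j=1): S=119.8400, (K−S)⁺=0.0000, hold=4.2512 ⇒ V=4.2512 continue | (k=2,j=2): S=190.6332, (K−S)⁺=0.0000, hold=0.0000 ⇒ V=0.0000 continue  boundary S*=-
step 1: (k=1,j=0): S=95.0175, (K−S)⁺=0.0000, hold=12.2487 ⇒ V=12.2487 continue | (k=1,j=1): S=151.1472, (K−S)⁺=0.0000, hold=2.1370 ⇒ V=2.1370 continue  boundary S*=-
step 0: (k=0,j=0): S=119.8400, (K−S)⁺=0.0000, hold=7.1763 ⇒ V=7.1763 continue  boundary S*=-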